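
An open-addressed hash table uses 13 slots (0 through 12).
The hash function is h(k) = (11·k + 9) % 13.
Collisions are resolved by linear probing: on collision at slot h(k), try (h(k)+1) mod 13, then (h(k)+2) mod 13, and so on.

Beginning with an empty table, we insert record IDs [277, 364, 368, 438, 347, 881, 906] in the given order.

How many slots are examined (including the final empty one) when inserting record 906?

277: h=1 => slot 1
364: h=9 => slot 9
368: h=1, probe 1,2 => slot 2
438: h=4 => slot 4
347: h=4, probe 4,5 => slot 5
881: h=2, probe 2,3 => slot 3
906: h=4, probe 4,5,6 => slot 6
Table: [∅, 277, 368, 881, 438, 347, 906, ∅, ∅, 364, ∅, ∅, ∅]

3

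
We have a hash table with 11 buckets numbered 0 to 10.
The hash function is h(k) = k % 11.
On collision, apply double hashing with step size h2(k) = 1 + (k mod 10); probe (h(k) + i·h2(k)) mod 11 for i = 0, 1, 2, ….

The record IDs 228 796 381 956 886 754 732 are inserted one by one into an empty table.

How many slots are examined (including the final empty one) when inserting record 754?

228 hashes to 8; slot 8 is free => place at 8.
796 hashes to 4; slot 4 is free => place at 4.
381 hashes to 7; slot 7 is free => place at 7.
956 hashes to 10; slot 10 is free => place at 10.
886 hashes to 6; slot 6 is free => place at 6.
754 hashes to 6, h2=5; 6 taken => place at 0.
732 hashes to 6, h2=3; 6 taken => place at 9.
Table: [754, -, -, -, 796, -, 886, 381, 228, 732, 956]

2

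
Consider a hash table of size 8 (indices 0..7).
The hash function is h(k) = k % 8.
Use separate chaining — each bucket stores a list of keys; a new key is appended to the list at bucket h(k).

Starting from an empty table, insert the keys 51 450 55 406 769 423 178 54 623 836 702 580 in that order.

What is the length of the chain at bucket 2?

2

Insert 51: h=3, bucket 3 empty -> new chain.
Insert 450: h=2, bucket 2 empty -> new chain.
Insert 55: h=7, bucket 7 empty -> new chain.
Insert 406: h=6, bucket 6 empty -> new chain.
Insert 769: h=1, bucket 1 empty -> new chain.
Insert 423: h=7, bucket 7 nonempty -> append to chain.
Insert 178: h=2, bucket 2 nonempty -> append to chain.
Insert 54: h=6, bucket 6 nonempty -> append to chain.
Insert 623: h=7, bucket 7 nonempty -> append to chain.
Insert 836: h=4, bucket 4 empty -> new chain.
Insert 702: h=6, bucket 6 nonempty -> append to chain.
Insert 580: h=4, bucket 4 nonempty -> append to chain.
Final buckets:
0: ∅
1: 769
2: 450 -> 178
3: 51
4: 836 -> 580
5: ∅
6: 406 -> 54 -> 702
7: 55 -> 423 -> 623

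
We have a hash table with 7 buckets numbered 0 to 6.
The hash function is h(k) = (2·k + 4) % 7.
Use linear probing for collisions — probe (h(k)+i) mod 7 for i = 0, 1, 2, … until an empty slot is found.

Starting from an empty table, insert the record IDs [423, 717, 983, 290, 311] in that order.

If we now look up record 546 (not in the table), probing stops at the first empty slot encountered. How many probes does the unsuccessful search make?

423 hashes to 3; slot 3 is free → place at 3.
717 hashes to 3; 3 taken → place at 4.
983 hashes to 3; 3,4 taken → place at 5.
290 hashes to 3; 3,4,5 taken → place at 6.
311 hashes to 3; 3,4,5,6 taken → place at 0.
Table: [311, ., ., 423, 717, 983, 290]
Lookup 546: h=4, probe 4,5,6,0,1 → slot 1 empty, not found.

5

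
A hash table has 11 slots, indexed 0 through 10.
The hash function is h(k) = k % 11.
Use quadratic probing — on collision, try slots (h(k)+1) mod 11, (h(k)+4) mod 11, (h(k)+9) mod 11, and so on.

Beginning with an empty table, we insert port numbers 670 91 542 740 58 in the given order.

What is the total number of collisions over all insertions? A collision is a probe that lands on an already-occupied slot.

Insert 670: h=10, slot 10 empty -> index 10.
Insert 91: h=3, slot 3 empty -> index 3.
Insert 542: h=3, slot 3 occupied -> index 4.
Insert 740: h=3, slots 3,4 occupied -> index 7.
Insert 58: h=3, slots 3,4,7 occupied -> index 1.
Table: [—, 58, —, 91, 542, —, —, 740, —, —, 670]

6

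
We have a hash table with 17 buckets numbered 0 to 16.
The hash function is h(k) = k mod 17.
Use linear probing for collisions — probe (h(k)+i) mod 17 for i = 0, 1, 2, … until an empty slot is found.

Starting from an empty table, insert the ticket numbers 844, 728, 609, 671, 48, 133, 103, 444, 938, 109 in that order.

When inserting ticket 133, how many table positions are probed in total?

Insert 844: h=11, slot 11 empty -> index 11.
Insert 728: h=14, slot 14 empty -> index 14.
Insert 609: h=14, slot 14 occupied -> index 15.
Insert 671: h=8, slot 8 empty -> index 8.
Insert 48: h=14, slots 14,15 occupied -> index 16.
Insert 133: h=14, slots 14,15,16 occupied -> index 0.
Insert 103: h=1, slot 1 empty -> index 1.
Insert 444: h=2, slot 2 empty -> index 2.
Insert 938: h=3, slot 3 empty -> index 3.
Insert 109: h=7, slot 7 empty -> index 7.
Table: [133, 103, 444, 938, ., ., ., 109, 671, ., ., 844, ., ., 728, 609, 48]

4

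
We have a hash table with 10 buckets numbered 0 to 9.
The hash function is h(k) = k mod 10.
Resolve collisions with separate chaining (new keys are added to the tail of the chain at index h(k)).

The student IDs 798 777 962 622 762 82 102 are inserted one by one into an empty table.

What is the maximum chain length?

798 -> bucket 8
777 -> bucket 7
962 -> bucket 2
622 -> bucket 2 (collision)
762 -> bucket 2 (collision)
82 -> bucket 2 (collision)
102 -> bucket 2 (collision)
Final buckets:
0: ∅
1: ∅
2: 962 -> 622 -> 762 -> 82 -> 102
3: ∅
4: ∅
5: ∅
6: ∅
7: 777
8: 798
9: ∅

5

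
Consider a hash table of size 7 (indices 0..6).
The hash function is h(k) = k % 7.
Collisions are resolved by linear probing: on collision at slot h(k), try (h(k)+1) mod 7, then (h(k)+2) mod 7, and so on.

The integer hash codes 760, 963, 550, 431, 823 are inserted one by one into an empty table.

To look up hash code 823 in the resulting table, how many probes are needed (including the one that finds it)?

760: h=4 → slot 4
963: h=4, probe 4,5 → slot 5
550: h=4, probe 4,5,6 → slot 6
431: h=4, probe 4,5,6,0 → slot 0
823: h=4, probe 4,5,6,0,1 → slot 1
Table: [431, 823, _, _, 760, 963, 550]
Lookup 823: h=4, probe 4,5,6,0,1 → found at 1.

5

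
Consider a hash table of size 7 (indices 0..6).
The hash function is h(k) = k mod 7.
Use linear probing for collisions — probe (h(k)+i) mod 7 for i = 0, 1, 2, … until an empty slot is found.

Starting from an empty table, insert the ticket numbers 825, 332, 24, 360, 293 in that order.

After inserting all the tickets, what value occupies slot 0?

825: h=6 => slot 6
332: h=3 => slot 3
24: h=3, probe 3,4 => slot 4
360: h=3, probe 3,4,5 => slot 5
293: h=6, probe 6,0 => slot 0
Table: [293, -, -, 332, 24, 360, 825]

293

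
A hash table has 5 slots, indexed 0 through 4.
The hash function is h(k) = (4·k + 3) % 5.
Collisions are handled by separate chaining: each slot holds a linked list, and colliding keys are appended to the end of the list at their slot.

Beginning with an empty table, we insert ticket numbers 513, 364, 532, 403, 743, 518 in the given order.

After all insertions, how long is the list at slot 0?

Insert 513: h=0, bucket 0 empty -> new chain.
Insert 364: h=4, bucket 4 empty -> new chain.
Insert 532: h=1, bucket 1 empty -> new chain.
Insert 403: h=0, bucket 0 nonempty -> append to chain.
Insert 743: h=0, bucket 0 nonempty -> append to chain.
Insert 518: h=0, bucket 0 nonempty -> append to chain.
Final buckets:
0: 513 -> 403 -> 743 -> 518
1: 532
2: -
3: -
4: 364

4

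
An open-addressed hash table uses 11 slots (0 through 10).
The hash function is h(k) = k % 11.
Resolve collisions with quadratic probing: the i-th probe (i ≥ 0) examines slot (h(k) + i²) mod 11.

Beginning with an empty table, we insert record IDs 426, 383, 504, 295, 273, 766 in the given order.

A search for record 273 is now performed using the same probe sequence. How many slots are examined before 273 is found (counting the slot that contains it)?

4

426: h=8 -> slot 8
383: h=9 -> slot 9
504: h=9, probe 9,10 -> slot 10
295: h=9, probe 9,10,2 -> slot 2
273: h=9, probe 9,10,2,7 -> slot 7
766: h=7, probe 7,8,0 -> slot 0
Table: [766, ., 295, ., ., ., ., 273, 426, 383, 504]
Lookup 273: h=9, probe 9,10,2,7 → found at 7.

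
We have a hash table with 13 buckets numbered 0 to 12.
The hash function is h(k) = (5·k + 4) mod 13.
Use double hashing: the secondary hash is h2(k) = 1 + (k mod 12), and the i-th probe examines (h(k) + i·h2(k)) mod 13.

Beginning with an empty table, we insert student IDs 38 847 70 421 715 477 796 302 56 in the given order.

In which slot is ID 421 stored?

38 hashes to 12; slot 12 is free → place at 12.
847 hashes to 1; slot 1 is free → place at 1.
70 hashes to 3; slot 3 is free → place at 3.
421 hashes to 3, h2=2; 3 taken → place at 5.
715 hashes to 4; slot 4 is free → place at 4.
477 hashes to 10; slot 10 is free → place at 10.
796 hashes to 6; slot 6 is free → place at 6.
302 hashes to 6, h2=3; 6 taken → place at 9.
56 hashes to 11; slot 11 is free → place at 11.
Table: [., 847, ., 70, 715, 421, 796, ., ., 302, 477, 56, 38]

5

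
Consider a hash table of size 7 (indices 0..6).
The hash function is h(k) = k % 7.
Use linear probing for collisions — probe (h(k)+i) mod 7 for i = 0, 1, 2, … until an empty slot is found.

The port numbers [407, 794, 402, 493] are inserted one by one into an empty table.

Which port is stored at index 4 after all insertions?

Insert 407: h=1, slot 1 empty -> index 1.
Insert 794: h=3, slot 3 empty -> index 3.
Insert 402: h=3, slot 3 occupied -> index 4.
Insert 493: h=3, slots 3,4 occupied -> index 5.
Table: [-, 407, -, 794, 402, 493, -]

402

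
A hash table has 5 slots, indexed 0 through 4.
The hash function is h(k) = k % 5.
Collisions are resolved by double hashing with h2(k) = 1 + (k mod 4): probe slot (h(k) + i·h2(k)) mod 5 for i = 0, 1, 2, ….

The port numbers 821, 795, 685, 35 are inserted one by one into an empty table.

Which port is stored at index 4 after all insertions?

Insert 821: h=1, slot 1 empty → index 1.
Insert 795: h=0, slot 0 empty → index 0.
Insert 685: h=0, h2=2, slot 0 occupied → index 2.
Insert 35: h=0, h2=4, slot 0 occupied → index 4.
Table: [795, 821, 685, -, 35]

35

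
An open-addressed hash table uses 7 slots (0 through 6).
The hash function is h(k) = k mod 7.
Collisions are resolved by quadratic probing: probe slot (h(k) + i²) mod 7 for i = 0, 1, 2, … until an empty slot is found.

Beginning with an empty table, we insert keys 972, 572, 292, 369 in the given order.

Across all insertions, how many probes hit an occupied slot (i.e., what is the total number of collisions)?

5

Insert 972: h=6, slot 6 empty -> index 6.
Insert 572: h=5, slot 5 empty -> index 5.
Insert 292: h=5, slots 5,6 occupied -> index 2.
Insert 369: h=5, slots 5,6,2 occupied -> index 0.
Table: [369, ∅, 292, ∅, ∅, 572, 972]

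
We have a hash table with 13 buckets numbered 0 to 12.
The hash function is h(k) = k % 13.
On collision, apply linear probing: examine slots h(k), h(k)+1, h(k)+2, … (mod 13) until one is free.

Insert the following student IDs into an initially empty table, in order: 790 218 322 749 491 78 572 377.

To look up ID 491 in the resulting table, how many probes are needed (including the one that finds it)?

4

790: h=10 -> slot 10
218: h=10, probe 10,11 -> slot 11
322: h=10, probe 10,11,12 -> slot 12
749: h=8 -> slot 8
491: h=10, probe 10,11,12,0 -> slot 0
78: h=0, probe 0,1 -> slot 1
572: h=0, probe 0,1,2 -> slot 2
377: h=0, probe 0,1,2,3 -> slot 3
Table: [491, 78, 572, 377, -, -, -, -, 749, -, 790, 218, 322]
Lookup 491: h=10, probe 10,11,12,0 → found at 0.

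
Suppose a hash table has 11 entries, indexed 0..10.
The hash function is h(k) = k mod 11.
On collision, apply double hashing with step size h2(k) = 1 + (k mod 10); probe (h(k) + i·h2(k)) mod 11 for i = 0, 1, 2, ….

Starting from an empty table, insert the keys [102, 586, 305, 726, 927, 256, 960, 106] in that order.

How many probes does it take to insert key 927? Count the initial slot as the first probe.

4

102: h=3 → slot 3
586: h=3, h2=7, probe 3,10 → slot 10
305: h=8 → slot 8
726: h=0 → slot 0
927: h=3, h2=8, probe 3,0,8,5 → slot 5
256: h=3, h2=7, probe 3,10,6 → slot 6
960: h=3, h2=1, probe 3,4 → slot 4
106: h=7 → slot 7
Table: [726, —, —, 102, 960, 927, 256, 106, 305, —, 586]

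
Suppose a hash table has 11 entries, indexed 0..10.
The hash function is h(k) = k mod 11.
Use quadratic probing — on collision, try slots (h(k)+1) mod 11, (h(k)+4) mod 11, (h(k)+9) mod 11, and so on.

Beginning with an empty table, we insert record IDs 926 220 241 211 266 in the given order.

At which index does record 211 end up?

3

926 hashes to 2; slot 2 is free -> place at 2.
220 hashes to 0; slot 0 is free -> place at 0.
241 hashes to 10; slot 10 is free -> place at 10.
211 hashes to 2; 2 taken -> place at 3.
266 hashes to 2; 2,3 taken -> place at 6.
Table: [220, —, 926, 211, —, —, 266, —, —, —, 241]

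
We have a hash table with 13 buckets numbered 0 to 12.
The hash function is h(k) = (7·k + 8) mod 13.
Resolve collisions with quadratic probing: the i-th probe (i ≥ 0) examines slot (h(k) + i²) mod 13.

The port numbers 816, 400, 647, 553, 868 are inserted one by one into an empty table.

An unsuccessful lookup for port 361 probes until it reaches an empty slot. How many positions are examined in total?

5

Insert 816: h=0, slot 0 empty → index 0.
Insert 400: h=0, slot 0 occupied → index 1.
Insert 647: h=0, slots 0,1 occupied → index 4.
Insert 553: h=5, slot 5 empty → index 5.
Insert 868: h=0, slots 0,1,4 occupied → index 9.
Table: [816, 400, —, —, 647, 553, —, —, —, 868, —, —, —]
Lookup 361: h=0, probe 0,1,4,9,3 → slot 3 empty, not found.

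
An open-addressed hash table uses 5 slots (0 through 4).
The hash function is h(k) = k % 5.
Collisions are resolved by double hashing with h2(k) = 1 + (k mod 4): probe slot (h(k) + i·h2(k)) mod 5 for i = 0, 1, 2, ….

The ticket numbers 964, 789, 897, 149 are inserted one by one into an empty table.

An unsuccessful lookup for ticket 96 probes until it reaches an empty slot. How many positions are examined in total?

964 hashes to 4; slot 4 is free → place at 4.
789 hashes to 4, h2=2; 4 taken → place at 1.
897 hashes to 2; slot 2 is free → place at 2.
149 hashes to 4, h2=2; 4,1 taken → place at 3.
Table: [∅, 789, 897, 149, 964]
Lookup 96: h=1, h2=1, probe 1,2,3,4,0 → slot 0 empty, not found.

5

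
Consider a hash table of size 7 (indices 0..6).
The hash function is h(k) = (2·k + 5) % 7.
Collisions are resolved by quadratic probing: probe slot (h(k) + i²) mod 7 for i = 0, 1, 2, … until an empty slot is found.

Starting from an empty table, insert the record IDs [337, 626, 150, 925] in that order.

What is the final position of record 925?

1

337 hashes to 0; slot 0 is free => place at 0.
626 hashes to 4; slot 4 is free => place at 4.
150 hashes to 4; 4 taken => place at 5.
925 hashes to 0; 0 taken => place at 1.
Table: [337, 925, ., ., 626, 150, .]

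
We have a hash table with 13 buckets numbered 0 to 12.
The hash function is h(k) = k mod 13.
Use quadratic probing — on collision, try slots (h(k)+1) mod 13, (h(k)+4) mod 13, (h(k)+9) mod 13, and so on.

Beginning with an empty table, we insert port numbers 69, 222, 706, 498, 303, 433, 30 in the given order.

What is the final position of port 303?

69 hashes to 4; slot 4 is free => place at 4.
222 hashes to 1; slot 1 is free => place at 1.
706 hashes to 4; 4 taken => place at 5.
498 hashes to 4; 4,5 taken => place at 8.
303 hashes to 4; 4,5,8 taken => place at 0.
433 hashes to 4; 4,5,8,0 taken => place at 7.
30 hashes to 4; 4,5,8,0,7 taken => place at 3.
Table: [303, 222, —, 30, 69, 706, —, 433, 498, —, —, —, —]

0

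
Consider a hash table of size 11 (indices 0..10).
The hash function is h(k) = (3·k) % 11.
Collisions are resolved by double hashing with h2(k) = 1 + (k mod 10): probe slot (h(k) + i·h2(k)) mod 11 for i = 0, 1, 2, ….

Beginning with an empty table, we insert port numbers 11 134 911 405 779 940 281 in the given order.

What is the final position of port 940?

11 hashes to 0; slot 0 is free => place at 0.
134 hashes to 6; slot 6 is free => place at 6.
911 hashes to 5; slot 5 is free => place at 5.
405 hashes to 5, h2=6; 5,0,6 taken => place at 1.
779 hashes to 5, h2=10; 5 taken => place at 4.
940 hashes to 4, h2=1; 4,5,6 taken => place at 7.
281 hashes to 7, h2=2; 7 taken => place at 9.
Table: [11, 405, ∅, ∅, 779, 911, 134, 940, ∅, 281, ∅]

7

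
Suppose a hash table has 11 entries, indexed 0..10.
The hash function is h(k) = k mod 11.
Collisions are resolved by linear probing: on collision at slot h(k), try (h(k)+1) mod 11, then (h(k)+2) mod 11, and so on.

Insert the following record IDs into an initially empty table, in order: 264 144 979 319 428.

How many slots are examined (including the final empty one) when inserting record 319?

4

264: h=0 -> slot 0
144: h=1 -> slot 1
979: h=0, probe 0,1,2 -> slot 2
319: h=0, probe 0,1,2,3 -> slot 3
428: h=10 -> slot 10
Table: [264, 144, 979, 319, -, -, -, -, -, -, 428]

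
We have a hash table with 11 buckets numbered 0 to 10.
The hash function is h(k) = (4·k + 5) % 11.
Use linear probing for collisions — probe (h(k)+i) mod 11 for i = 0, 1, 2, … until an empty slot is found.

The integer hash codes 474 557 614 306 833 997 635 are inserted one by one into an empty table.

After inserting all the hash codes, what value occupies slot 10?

306

474: h=9 → slot 9
557: h=0 → slot 0
614: h=8 → slot 8
306: h=8, probe 8,9,10 → slot 10
833: h=4 → slot 4
997: h=0, probe 0,1 → slot 1
635: h=4, probe 4,5 → slot 5
Table: [557, 997, _, _, 833, 635, _, _, 614, 474, 306]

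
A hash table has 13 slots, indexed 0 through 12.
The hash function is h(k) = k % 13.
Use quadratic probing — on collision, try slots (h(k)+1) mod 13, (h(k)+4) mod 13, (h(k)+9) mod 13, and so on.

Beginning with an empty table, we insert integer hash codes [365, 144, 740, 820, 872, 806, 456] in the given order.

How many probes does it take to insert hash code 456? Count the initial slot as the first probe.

5

365: h=1 => slot 1
144: h=1, probe 1,2 => slot 2
740: h=12 => slot 12
820: h=1, probe 1,2,5 => slot 5
872: h=1, probe 1,2,5,10 => slot 10
806: h=0 => slot 0
456: h=1, probe 1,2,5,10,4 => slot 4
Table: [806, 365, 144, _, 456, 820, _, _, _, _, 872, _, 740]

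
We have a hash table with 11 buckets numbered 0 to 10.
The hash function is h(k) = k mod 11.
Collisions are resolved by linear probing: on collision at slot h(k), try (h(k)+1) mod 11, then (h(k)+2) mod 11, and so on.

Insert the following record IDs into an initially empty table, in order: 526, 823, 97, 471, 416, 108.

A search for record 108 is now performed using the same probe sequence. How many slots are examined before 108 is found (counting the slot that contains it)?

6

526: h=9 => slot 9
823: h=9, probe 9,10 => slot 10
97: h=9, probe 9,10,0 => slot 0
471: h=9, probe 9,10,0,1 => slot 1
416: h=9, probe 9,10,0,1,2 => slot 2
108: h=9, probe 9,10,0,1,2,3 => slot 3
Table: [97, 471, 416, 108, ., ., ., ., ., 526, 823]
Lookup 108: h=9, probe 9,10,0,1,2,3 → found at 3.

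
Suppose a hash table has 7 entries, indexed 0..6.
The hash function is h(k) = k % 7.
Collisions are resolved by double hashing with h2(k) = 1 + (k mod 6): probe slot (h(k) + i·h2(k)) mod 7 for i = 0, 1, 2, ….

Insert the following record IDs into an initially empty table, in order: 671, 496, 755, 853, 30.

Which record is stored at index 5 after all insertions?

755

671 hashes to 6; slot 6 is free => place at 6.
496 hashes to 6, h2=5; 6 taken => place at 4.
755 hashes to 6, h2=6; 6 taken => place at 5.
853 hashes to 6, h2=2; 6 taken => place at 1.
30 hashes to 2; slot 2 is free => place at 2.
Table: [-, 853, 30, -, 496, 755, 671]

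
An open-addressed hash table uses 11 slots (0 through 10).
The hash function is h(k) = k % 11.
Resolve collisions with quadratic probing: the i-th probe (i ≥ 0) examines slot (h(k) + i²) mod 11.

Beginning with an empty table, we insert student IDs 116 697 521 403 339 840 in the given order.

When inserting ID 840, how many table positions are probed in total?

3

116 hashes to 6; slot 6 is free => place at 6.
697 hashes to 4; slot 4 is free => place at 4.
521 hashes to 4; 4 taken => place at 5.
403 hashes to 7; slot 7 is free => place at 7.
339 hashes to 9; slot 9 is free => place at 9.
840 hashes to 4; 4,5 taken => place at 8.
Table: [—, —, —, —, 697, 521, 116, 403, 840, 339, —]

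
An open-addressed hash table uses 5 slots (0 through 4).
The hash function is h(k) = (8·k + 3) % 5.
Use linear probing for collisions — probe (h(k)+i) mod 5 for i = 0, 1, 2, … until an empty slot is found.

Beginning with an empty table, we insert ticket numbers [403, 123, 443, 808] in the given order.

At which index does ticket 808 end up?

0

403 hashes to 2; slot 2 is free → place at 2.
123 hashes to 2; 2 taken → place at 3.
443 hashes to 2; 2,3 taken → place at 4.
808 hashes to 2; 2,3,4 taken → place at 0.
Table: [808, -, 403, 123, 443]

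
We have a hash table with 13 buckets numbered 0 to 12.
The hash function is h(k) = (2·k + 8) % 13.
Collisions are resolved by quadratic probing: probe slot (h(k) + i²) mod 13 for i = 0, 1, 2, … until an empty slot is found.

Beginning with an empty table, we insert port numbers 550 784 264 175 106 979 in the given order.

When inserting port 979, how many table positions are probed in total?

5

Insert 550: h=3, slot 3 empty => index 3.
Insert 784: h=3, slot 3 occupied => index 4.
Insert 264: h=3, slots 3,4 occupied => index 7.
Insert 175: h=7, slot 7 occupied => index 8.
Insert 106: h=12, slot 12 empty => index 12.
Insert 979: h=3, slots 3,4,7,12 occupied => index 6.
Table: [—, —, —, 550, 784, —, 979, 264, 175, —, —, —, 106]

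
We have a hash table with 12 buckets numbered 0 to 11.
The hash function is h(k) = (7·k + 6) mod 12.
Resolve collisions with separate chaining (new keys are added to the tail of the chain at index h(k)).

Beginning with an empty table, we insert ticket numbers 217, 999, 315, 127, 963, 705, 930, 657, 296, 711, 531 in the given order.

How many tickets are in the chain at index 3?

5

Insert 217: h=1, bucket 1 empty -> new chain.
Insert 999: h=3, bucket 3 empty -> new chain.
Insert 315: h=3, bucket 3 nonempty -> append to chain.
Insert 127: h=7, bucket 7 empty -> new chain.
Insert 963: h=3, bucket 3 nonempty -> append to chain.
Insert 705: h=9, bucket 9 empty -> new chain.
Insert 930: h=0, bucket 0 empty -> new chain.
Insert 657: h=9, bucket 9 nonempty -> append to chain.
Insert 296: h=2, bucket 2 empty -> new chain.
Insert 711: h=3, bucket 3 nonempty -> append to chain.
Insert 531: h=3, bucket 3 nonempty -> append to chain.
Final buckets:
0: 930
1: 217
2: 296
3: 999 -> 315 -> 963 -> 711 -> 531
4: .
5: .
6: .
7: 127
8: .
9: 705 -> 657
10: .
11: .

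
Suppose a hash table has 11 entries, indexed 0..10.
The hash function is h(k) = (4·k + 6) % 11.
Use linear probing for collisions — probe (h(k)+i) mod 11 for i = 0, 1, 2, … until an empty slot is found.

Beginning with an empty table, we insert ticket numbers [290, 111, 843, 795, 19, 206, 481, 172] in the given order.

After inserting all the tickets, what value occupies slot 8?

481

290: h=0 → slot 0
111: h=10 → slot 10
843: h=1 → slot 1
795: h=7 → slot 7
19: h=5 → slot 5
206: h=5, probe 5,6 → slot 6
481: h=5, probe 5,6,7,8 → slot 8
172: h=1, probe 1,2 → slot 2
Table: [290, 843, 172, -, -, 19, 206, 795, 481, -, 111]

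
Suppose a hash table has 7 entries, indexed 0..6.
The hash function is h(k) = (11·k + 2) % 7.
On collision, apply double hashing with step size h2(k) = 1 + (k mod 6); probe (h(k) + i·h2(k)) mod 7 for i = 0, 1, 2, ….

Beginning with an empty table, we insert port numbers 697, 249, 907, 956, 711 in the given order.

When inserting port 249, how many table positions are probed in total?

697: h=4 => slot 4
249: h=4, h2=4, probe 4,1 => slot 1
907: h=4, h2=2, probe 4,6 => slot 6
956: h=4, h2=3, probe 4,0 => slot 0
711: h=4, h2=4, probe 4,1,5 => slot 5
Table: [956, 249, ., ., 697, 711, 907]

2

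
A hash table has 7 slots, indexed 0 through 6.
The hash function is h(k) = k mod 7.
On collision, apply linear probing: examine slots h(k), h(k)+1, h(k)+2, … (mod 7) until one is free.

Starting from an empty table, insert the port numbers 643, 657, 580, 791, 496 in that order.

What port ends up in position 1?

580

Insert 643: h=6, slot 6 empty -> index 6.
Insert 657: h=6, slot 6 occupied -> index 0.
Insert 580: h=6, slots 6,0 occupied -> index 1.
Insert 791: h=0, slots 0,1 occupied -> index 2.
Insert 496: h=6, slots 6,0,1,2 occupied -> index 3.
Table: [657, 580, 791, 496, ∅, ∅, 643]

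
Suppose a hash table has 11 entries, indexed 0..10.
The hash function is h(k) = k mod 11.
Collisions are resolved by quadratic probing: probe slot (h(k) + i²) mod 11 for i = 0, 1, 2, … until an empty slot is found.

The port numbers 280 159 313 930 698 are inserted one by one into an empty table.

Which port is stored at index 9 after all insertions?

280 hashes to 5; slot 5 is free -> place at 5.
159 hashes to 5; 5 taken -> place at 6.
313 hashes to 5; 5,6 taken -> place at 9.
930 hashes to 6; 6 taken -> place at 7.
698 hashes to 5; 5,6,9 taken -> place at 3.
Table: [-, -, -, 698, -, 280, 159, 930, -, 313, -]

313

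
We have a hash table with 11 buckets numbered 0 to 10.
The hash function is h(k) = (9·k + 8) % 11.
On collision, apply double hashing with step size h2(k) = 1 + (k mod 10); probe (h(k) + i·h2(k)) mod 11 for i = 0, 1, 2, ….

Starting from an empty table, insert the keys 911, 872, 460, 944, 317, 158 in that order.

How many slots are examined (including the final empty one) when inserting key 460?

Insert 911: h=1, slot 1 empty => index 1.
Insert 872: h=2, slot 2 empty => index 2.
Insert 460: h=1, h2=1, slots 1,2 occupied => index 3.
Insert 944: h=1, h2=5, slot 1 occupied => index 6.
Insert 317: h=1, h2=8, slot 1 occupied => index 9.
Insert 158: h=0, slot 0 empty => index 0.
Table: [158, 911, 872, 460, ∅, ∅, 944, ∅, ∅, 317, ∅]

3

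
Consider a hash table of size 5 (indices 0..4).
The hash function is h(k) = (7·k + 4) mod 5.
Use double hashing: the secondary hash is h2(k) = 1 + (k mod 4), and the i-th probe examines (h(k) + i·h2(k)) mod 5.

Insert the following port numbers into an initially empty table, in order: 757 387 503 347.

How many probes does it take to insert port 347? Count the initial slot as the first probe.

Insert 757: h=3, slot 3 empty → index 3.
Insert 387: h=3, h2=4, slot 3 occupied → index 2.
Insert 503: h=0, slot 0 empty → index 0.
Insert 347: h=3, h2=4, slots 3,2 occupied → index 1.
Table: [503, 347, 387, 757, _]

3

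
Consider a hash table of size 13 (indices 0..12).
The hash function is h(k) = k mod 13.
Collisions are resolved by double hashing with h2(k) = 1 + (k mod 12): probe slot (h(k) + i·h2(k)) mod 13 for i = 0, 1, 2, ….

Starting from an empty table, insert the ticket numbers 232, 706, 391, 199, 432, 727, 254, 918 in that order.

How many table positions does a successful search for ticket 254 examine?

232: h=11 -> slot 11
706: h=4 -> slot 4
391: h=1 -> slot 1
199: h=4, h2=8, probe 4,12 -> slot 12
432: h=3 -> slot 3
727: h=12, h2=8, probe 12,7 -> slot 7
254: h=7, h2=3, probe 7,10 -> slot 10
918: h=8 -> slot 8
Table: [_, 391, _, 432, 706, _, _, 727, 918, _, 254, 232, 199]
Lookup 254: h=7, h2=3, probe 7,10 → found at 10.

2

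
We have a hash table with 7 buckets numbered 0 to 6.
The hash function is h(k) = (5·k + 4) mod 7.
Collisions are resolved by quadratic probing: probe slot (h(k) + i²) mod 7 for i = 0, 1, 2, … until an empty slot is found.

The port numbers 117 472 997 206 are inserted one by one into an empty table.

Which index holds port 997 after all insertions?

6

117: h=1 -> slot 1
472: h=5 -> slot 5
997: h=5, probe 5,6 -> slot 6
206: h=5, probe 5,6,2 -> slot 2
Table: [—, 117, 206, —, —, 472, 997]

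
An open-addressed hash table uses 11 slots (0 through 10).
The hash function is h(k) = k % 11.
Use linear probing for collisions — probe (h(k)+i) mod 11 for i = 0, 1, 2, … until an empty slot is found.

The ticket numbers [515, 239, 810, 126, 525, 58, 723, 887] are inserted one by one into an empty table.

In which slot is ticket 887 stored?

1

515: h=9 -> slot 9
239: h=8 -> slot 8
810: h=7 -> slot 7
126: h=5 -> slot 5
525: h=8, probe 8,9,10 -> slot 10
58: h=3 -> slot 3
723: h=8, probe 8,9,10,0 -> slot 0
887: h=7, probe 7,8,9,10,0,1 -> slot 1
Table: [723, 887, ∅, 58, ∅, 126, ∅, 810, 239, 515, 525]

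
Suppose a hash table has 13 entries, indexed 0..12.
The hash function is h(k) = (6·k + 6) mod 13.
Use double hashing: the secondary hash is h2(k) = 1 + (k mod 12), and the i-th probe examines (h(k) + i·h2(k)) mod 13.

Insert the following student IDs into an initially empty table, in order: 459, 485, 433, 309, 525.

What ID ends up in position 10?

485

Insert 459: h=4, slot 4 empty => index 4.
Insert 485: h=4, h2=6, slot 4 occupied => index 10.
Insert 433: h=4, h2=2, slot 4 occupied => index 6.
Insert 309: h=1, slot 1 empty => index 1.
Insert 525: h=10, h2=10, slot 10 occupied => index 7.
Table: [∅, 309, ∅, ∅, 459, ∅, 433, 525, ∅, ∅, 485, ∅, ∅]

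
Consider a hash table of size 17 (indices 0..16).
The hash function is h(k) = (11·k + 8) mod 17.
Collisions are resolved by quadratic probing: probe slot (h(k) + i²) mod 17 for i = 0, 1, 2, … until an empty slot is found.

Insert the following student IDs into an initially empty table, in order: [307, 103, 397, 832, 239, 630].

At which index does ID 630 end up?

307: h=2 => slot 2
103: h=2, probe 2,3 => slot 3
397: h=6 => slot 6
832: h=14 => slot 14
239: h=2, probe 2,3,6,11 => slot 11
630: h=2, probe 2,3,6,11,1 => slot 1
Table: [., 630, 307, 103, ., ., 397, ., ., ., ., 239, ., ., 832, ., .]

1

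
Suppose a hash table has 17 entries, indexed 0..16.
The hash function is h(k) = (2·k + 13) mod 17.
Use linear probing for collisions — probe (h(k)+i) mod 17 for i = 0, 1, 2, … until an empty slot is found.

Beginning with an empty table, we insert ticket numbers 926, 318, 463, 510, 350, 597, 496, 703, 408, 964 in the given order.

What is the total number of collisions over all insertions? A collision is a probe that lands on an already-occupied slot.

3

926: h=12 -> slot 12
318: h=3 -> slot 3
463: h=4 -> slot 4
510: h=13 -> slot 13
350: h=16 -> slot 16
597: h=0 -> slot 0
496: h=2 -> slot 2
703: h=8 -> slot 8
408: h=13, probe 13,14 -> slot 14
964: h=3, probe 3,4,5 -> slot 5
Table: [597, _, 496, 318, 463, 964, _, _, 703, _, _, _, 926, 510, 408, _, 350]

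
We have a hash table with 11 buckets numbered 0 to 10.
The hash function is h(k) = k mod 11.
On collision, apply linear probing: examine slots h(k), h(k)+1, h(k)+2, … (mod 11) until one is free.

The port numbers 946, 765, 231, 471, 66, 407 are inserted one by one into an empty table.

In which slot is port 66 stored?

946: h=0 → slot 0
765: h=6 → slot 6
231: h=0, probe 0,1 → slot 1
471: h=9 → slot 9
66: h=0, probe 0,1,2 → slot 2
407: h=0, probe 0,1,2,3 → slot 3
Table: [946, 231, 66, 407, —, —, 765, —, —, 471, —]

2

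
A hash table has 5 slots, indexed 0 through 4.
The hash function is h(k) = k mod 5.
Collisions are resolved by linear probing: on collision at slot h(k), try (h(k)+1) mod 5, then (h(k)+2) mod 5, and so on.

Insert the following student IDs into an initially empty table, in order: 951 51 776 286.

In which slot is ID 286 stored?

4

951 hashes to 1; slot 1 is free => place at 1.
51 hashes to 1; 1 taken => place at 2.
776 hashes to 1; 1,2 taken => place at 3.
286 hashes to 1; 1,2,3 taken => place at 4.
Table: [∅, 951, 51, 776, 286]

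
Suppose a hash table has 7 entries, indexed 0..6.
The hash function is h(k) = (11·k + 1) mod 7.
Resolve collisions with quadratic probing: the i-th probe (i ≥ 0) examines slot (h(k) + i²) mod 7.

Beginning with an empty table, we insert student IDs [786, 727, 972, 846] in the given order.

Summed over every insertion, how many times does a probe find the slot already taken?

Insert 786: h=2, slot 2 empty -> index 2.
Insert 727: h=4, slot 4 empty -> index 4.
Insert 972: h=4, slot 4 occupied -> index 5.
Insert 846: h=4, slots 4,5 occupied -> index 1.
Table: [—, 846, 786, —, 727, 972, —]

3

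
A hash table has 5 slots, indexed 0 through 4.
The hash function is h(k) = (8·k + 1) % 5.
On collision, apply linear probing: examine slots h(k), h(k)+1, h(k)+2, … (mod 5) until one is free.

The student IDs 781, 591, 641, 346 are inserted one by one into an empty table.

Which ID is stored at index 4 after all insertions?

781 hashes to 4; slot 4 is free → place at 4.
591 hashes to 4; 4 taken → place at 0.
641 hashes to 4; 4,0 taken → place at 1.
346 hashes to 4; 4,0,1 taken → place at 2.
Table: [591, 641, 346, _, 781]

781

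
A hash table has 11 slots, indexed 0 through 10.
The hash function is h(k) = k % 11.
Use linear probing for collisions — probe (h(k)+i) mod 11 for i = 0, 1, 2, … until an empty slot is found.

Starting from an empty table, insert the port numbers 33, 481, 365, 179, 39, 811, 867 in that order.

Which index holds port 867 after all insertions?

10

33 hashes to 0; slot 0 is free → place at 0.
481 hashes to 8; slot 8 is free → place at 8.
365 hashes to 2; slot 2 is free → place at 2.
179 hashes to 3; slot 3 is free → place at 3.
39 hashes to 6; slot 6 is free → place at 6.
811 hashes to 8; 8 taken → place at 9.
867 hashes to 9; 9 taken → place at 10.
Table: [33, —, 365, 179, —, —, 39, —, 481, 811, 867]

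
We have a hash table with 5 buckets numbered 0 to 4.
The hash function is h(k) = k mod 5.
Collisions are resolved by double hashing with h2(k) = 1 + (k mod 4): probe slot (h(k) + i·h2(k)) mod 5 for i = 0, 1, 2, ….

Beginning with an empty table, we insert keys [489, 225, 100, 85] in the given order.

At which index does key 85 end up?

2

489 hashes to 4; slot 4 is free -> place at 4.
225 hashes to 0; slot 0 is free -> place at 0.
100 hashes to 0, h2=1; 0 taken -> place at 1.
85 hashes to 0, h2=2; 0 taken -> place at 2.
Table: [225, 100, 85, —, 489]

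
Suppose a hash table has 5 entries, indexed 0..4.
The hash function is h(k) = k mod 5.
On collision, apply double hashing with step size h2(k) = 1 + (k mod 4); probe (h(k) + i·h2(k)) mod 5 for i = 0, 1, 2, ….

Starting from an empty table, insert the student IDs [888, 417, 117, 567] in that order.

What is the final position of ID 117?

Insert 888: h=3, slot 3 empty → index 3.
Insert 417: h=2, slot 2 empty → index 2.
Insert 117: h=2, h2=2, slot 2 occupied → index 4.
Insert 567: h=2, h2=4, slot 2 occupied → index 1.
Table: [∅, 567, 417, 888, 117]

4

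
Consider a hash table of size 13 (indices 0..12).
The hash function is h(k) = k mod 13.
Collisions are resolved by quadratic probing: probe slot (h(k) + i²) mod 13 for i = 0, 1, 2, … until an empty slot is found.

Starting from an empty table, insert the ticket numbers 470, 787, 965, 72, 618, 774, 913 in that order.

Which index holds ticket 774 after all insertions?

10

470: h=2 -> slot 2
787: h=7 -> slot 7
965: h=3 -> slot 3
72: h=7, probe 7,8 -> slot 8
618: h=7, probe 7,8,11 -> slot 11
774: h=7, probe 7,8,11,3,10 -> slot 10
913: h=3, probe 3,4 -> slot 4
Table: [-, -, 470, 965, 913, -, -, 787, 72, -, 774, 618, -]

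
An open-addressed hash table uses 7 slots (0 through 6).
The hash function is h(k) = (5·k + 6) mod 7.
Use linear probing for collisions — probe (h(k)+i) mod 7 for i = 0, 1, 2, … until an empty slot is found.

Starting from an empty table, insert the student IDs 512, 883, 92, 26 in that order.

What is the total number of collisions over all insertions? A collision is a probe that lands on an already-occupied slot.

Insert 512: h=4, slot 4 empty → index 4.
Insert 883: h=4, slot 4 occupied → index 5.
Insert 92: h=4, slots 4,5 occupied → index 6.
Insert 26: h=3, slot 3 empty → index 3.
Table: [∅, ∅, ∅, 26, 512, 883, 92]

3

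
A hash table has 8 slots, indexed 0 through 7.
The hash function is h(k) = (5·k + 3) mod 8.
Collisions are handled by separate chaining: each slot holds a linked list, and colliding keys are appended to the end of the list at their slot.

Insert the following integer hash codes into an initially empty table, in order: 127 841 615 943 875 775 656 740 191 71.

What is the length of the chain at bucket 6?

127 → bucket 6
841 → bucket 0
615 → bucket 6 (collision)
943 → bucket 6 (collision)
875 → bucket 2
775 → bucket 6 (collision)
656 → bucket 3
740 → bucket 7
191 → bucket 6 (collision)
71 → bucket 6 (collision)
Final buckets:
0: 841
1: .
2: 875
3: 656
4: .
5: .
6: 127 -> 615 -> 943 -> 775 -> 191 -> 71
7: 740

6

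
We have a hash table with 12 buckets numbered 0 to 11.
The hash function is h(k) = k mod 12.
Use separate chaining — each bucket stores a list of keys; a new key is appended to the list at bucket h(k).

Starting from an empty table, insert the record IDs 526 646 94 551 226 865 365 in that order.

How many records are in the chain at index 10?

4

526 → bucket 10
646 → bucket 10 (collision)
94 → bucket 10 (collision)
551 → bucket 11
226 → bucket 10 (collision)
865 → bucket 1
365 → bucket 5
Final buckets:
0: .
1: 865
2: .
3: .
4: .
5: 365
6: .
7: .
8: .
9: .
10: 526 -> 646 -> 94 -> 226
11: 551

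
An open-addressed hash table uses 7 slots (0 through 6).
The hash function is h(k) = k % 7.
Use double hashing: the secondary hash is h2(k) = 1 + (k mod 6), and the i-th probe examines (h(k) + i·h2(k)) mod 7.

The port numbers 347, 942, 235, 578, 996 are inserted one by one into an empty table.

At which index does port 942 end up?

347 hashes to 4; slot 4 is free → place at 4.
942 hashes to 4, h2=1; 4 taken → place at 5.
235 hashes to 4, h2=2; 4 taken → place at 6.
578 hashes to 4, h2=3; 4 taken → place at 0.
996 hashes to 2; slot 2 is free → place at 2.
Table: [578, ., 996, ., 347, 942, 235]

5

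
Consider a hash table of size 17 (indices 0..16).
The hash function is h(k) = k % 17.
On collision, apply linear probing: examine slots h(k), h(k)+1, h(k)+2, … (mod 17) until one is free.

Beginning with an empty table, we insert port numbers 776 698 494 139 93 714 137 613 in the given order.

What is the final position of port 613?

5

776 hashes to 11; slot 11 is free -> place at 11.
698 hashes to 1; slot 1 is free -> place at 1.
494 hashes to 1; 1 taken -> place at 2.
139 hashes to 3; slot 3 is free -> place at 3.
93 hashes to 8; slot 8 is free -> place at 8.
714 hashes to 0; slot 0 is free -> place at 0.
137 hashes to 1; 1,2,3 taken -> place at 4.
613 hashes to 1; 1,2,3,4 taken -> place at 5.
Table: [714, 698, 494, 139, 137, 613, _, _, 93, _, _, 776, _, _, _, _, _]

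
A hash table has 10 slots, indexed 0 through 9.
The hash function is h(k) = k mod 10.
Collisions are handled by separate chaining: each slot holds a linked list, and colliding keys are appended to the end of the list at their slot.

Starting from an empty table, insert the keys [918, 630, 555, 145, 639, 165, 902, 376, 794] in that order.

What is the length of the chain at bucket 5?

918 → bucket 8
630 → bucket 0
555 → bucket 5
145 → bucket 5 (collision)
639 → bucket 9
165 → bucket 5 (collision)
902 → bucket 2
376 → bucket 6
794 → bucket 4
Final buckets:
0: 630
1: _
2: 902
3: _
4: 794
5: 555 -> 145 -> 165
6: 376
7: _
8: 918
9: 639

3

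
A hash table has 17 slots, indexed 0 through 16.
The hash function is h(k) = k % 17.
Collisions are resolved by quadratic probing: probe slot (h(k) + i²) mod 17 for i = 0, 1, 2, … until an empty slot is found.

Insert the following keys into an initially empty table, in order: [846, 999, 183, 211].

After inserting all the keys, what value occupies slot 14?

846 hashes to 13; slot 13 is free → place at 13.
999 hashes to 13; 13 taken → place at 14.
183 hashes to 13; 13,14 taken → place at 0.
211 hashes to 7; slot 7 is free → place at 7.
Table: [183, _, _, _, _, _, _, 211, _, _, _, _, _, 846, 999, _, _]

999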